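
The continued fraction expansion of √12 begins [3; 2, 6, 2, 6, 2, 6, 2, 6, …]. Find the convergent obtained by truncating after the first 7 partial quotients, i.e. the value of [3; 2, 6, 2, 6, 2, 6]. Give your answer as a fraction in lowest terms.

Collapse the nested fraction from the inside out:
Start with 6.
2 + 1/(6/1) = 2 + 1/6 = 13/6
6 + 1/(13/6) = 6 + 6/13 = 84/13
2 + 1/(84/13) = 2 + 13/84 = 181/84
6 + 1/(181/84) = 6 + 84/181 = 1170/181
2 + 1/(1170/181) = 2 + 181/1170 = 2521/1170
3 + 1/(2521/1170) = 3 + 1170/2521 = 8733/2521

8733/2521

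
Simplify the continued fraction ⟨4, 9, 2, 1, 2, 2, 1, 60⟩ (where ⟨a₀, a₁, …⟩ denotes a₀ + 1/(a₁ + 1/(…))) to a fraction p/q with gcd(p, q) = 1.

63071/15358

Start with 60.
1 + 1/(60/1) = 1 + 1/60 = 61/60
2 + 1/(61/60) = 2 + 60/61 = 182/61
2 + 1/(182/61) = 2 + 61/182 = 425/182
1 + 1/(425/182) = 1 + 182/425 = 607/425
2 + 1/(607/425) = 2 + 425/607 = 1639/607
9 + 1/(1639/607) = 9 + 607/1639 = 15358/1639
4 + 1/(15358/1639) = 4 + 1639/15358 = 63071/15358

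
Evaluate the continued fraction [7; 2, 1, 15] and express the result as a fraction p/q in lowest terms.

Work from the innermost term outward:
Start with 15.
1 + 1/(15/1) = 1 + 1/15 = 16/15
2 + 1/(16/15) = 2 + 15/16 = 47/16
7 + 1/(47/16) = 7 + 16/47 = 345/47

345/47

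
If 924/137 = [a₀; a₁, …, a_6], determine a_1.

1

924 = 6·137 + 102, so a_0 = 6
137 = 1·102 + 35, so a_1 = 1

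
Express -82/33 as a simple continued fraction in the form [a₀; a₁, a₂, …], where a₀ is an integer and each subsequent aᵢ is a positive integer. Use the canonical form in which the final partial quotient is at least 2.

[-3; 1, 1, 16]

-82 ÷ 33 → quotient -3, remainder 17
33 ÷ 17 → quotient 1, remainder 16
17 ÷ 16 → quotient 1, remainder 1
16 ÷ 1 → quotient 16, remainder 0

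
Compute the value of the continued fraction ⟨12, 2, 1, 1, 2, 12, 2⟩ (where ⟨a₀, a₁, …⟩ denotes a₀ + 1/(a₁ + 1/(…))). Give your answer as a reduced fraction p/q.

Work from the innermost term outward:
Start with 2.
12 + 1/(2/1) = 12 + 1/2 = 25/2
2 + 1/(25/2) = 2 + 2/25 = 52/25
1 + 1/(52/25) = 1 + 25/52 = 77/52
1 + 1/(77/52) = 1 + 52/77 = 129/77
2 + 1/(129/77) = 2 + 77/129 = 335/129
12 + 1/(335/129) = 12 + 129/335 = 4149/335

4149/335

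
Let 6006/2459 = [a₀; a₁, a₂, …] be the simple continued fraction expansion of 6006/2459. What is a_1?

2

6006 ÷ 2459 → quotient 2, remainder 1088
2459 ÷ 1088 → quotient 2, remainder 283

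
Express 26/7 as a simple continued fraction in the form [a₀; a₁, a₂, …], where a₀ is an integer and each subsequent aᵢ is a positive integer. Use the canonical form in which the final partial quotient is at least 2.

[3; 1, 2, 2]

⌊26/7⌋ = 3, remainder 5
⌊7/5⌋ = 1, remainder 2
⌊5/2⌋ = 2, remainder 1
⌊2/1⌋ = 2, remainder 0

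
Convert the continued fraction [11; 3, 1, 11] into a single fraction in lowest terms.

529/47

Starting at the tail and folding back:
Start with 11.
1 + 1/(11/1) = 1 + 1/11 = 12/11
3 + 1/(12/11) = 3 + 11/12 = 47/12
11 + 1/(47/12) = 11 + 12/47 = 529/47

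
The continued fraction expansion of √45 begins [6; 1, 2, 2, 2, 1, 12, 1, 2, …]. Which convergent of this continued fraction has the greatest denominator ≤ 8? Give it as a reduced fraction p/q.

a_0 = 6: 6/1  (≤ bound)
a_1 = 1: 7/1  (≤ bound)
a_2 = 2: 20/3  (≤ bound)
a_3 = 2: 47/7  (≤ bound)
a_4 = 2: 114/17  (> 8, stop)

47/7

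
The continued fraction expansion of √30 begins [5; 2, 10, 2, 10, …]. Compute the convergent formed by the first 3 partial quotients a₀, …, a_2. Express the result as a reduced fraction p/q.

Work from the innermost term outward:
Start with 10.
2 + 1/(10/1) = 2 + 1/10 = 21/10
5 + 1/(21/10) = 5 + 10/21 = 115/21

115/21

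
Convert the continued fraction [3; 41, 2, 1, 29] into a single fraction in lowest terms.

11126/3679

Work from the innermost term outward:
Start with 29.
1 + 1/(29/1) = 1 + 1/29 = 30/29
2 + 1/(30/29) = 2 + 29/30 = 89/30
41 + 1/(89/30) = 41 + 30/89 = 3679/89
3 + 1/(3679/89) = 3 + 89/3679 = 11126/3679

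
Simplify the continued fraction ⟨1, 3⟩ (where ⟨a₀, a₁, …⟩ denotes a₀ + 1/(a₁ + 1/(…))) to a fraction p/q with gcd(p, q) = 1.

4/3

a_0 = 1: 1/1
a_1 = 3: 4/3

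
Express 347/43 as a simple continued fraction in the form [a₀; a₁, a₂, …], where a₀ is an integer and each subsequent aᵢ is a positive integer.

[8; 14, 3]

347 = 8·43 + 3, so a_0 = 8
43 = 14·3 + 1, so a_1 = 14
3 = 3·1 + 0, so a_2 = 3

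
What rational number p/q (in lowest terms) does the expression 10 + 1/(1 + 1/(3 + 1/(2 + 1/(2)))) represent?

237/22

Work from the innermost term outward:
Start with 2.
2 + 1/(2/1) = 2 + 1/2 = 5/2
3 + 1/(5/2) = 3 + 2/5 = 17/5
1 + 1/(17/5) = 1 + 5/17 = 22/17
10 + 1/(22/17) = 10 + 17/22 = 237/22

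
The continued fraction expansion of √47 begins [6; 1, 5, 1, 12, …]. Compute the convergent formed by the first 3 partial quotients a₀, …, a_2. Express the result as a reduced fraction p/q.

Work from the innermost term outward:
Start with 5.
1 + 1/(5/1) = 1 + 1/5 = 6/5
6 + 1/(6/5) = 6 + 5/6 = 41/6

41/6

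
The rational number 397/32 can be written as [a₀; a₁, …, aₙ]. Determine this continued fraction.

[12; 2, 2, 6]

397 ÷ 32 → quotient 12, remainder 13
32 ÷ 13 → quotient 2, remainder 6
13 ÷ 6 → quotient 2, remainder 1
6 ÷ 1 → quotient 6, remainder 0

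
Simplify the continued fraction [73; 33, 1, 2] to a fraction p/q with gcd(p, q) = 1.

7376/101

a_0 = 73: 73/1
a_1 = 33: 2410/33
a_2 = 1: 2483/34
a_3 = 2: 7376/101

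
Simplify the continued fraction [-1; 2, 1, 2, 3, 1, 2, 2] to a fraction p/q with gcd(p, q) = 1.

Starting at the tail and folding back:
Start with 2.
2 + 1/(2/1) = 2 + 1/2 = 5/2
1 + 1/(5/2) = 1 + 2/5 = 7/5
3 + 1/(7/5) = 3 + 5/7 = 26/7
2 + 1/(26/7) = 2 + 7/26 = 59/26
1 + 1/(59/26) = 1 + 26/59 = 85/59
2 + 1/(85/59) = 2 + 59/85 = 229/85
-1 + 1/(229/85) = -1 + 85/229 = -144/229

-144/229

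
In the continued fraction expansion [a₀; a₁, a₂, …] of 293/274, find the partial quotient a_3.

Run the Euclidean algorithm, recording each quotient:
⌊293/274⌋ = 1, remainder 19
⌊274/19⌋ = 14, remainder 8
⌊19/8⌋ = 2, remainder 3
⌊8/3⌋ = 2, remainder 2

2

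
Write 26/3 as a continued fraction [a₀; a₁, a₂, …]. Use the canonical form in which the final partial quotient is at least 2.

Repeatedly divide and take the remainder:
26 ÷ 3 → quotient 8, remainder 2
3 ÷ 2 → quotient 1, remainder 1
2 ÷ 1 → quotient 2, remainder 0

[8; 1, 2]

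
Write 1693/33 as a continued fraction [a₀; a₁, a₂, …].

[51; 3, 3, 3]

Apply division with remainder until the remainder is 0:
⌊1693/33⌋ = 51, remainder 10
⌊33/10⌋ = 3, remainder 3
⌊10/3⌋ = 3, remainder 1
⌊3/1⌋ = 3, remainder 0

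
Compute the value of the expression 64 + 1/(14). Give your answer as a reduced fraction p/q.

Start with 14.
64 + 1/(14/1) = 64 + 1/14 = 897/14

897/14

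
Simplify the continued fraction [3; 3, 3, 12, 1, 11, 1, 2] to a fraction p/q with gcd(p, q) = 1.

Starting at the tail and folding back:
Start with 2.
1 + 1/(2/1) = 1 + 1/2 = 3/2
11 + 1/(3/2) = 11 + 2/3 = 35/3
1 + 1/(35/3) = 1 + 3/35 = 38/35
12 + 1/(38/35) = 12 + 35/38 = 491/38
3 + 1/(491/38) = 3 + 38/491 = 1511/491
3 + 1/(1511/491) = 3 + 491/1511 = 5024/1511
3 + 1/(5024/1511) = 3 + 1511/5024 = 16583/5024

16583/5024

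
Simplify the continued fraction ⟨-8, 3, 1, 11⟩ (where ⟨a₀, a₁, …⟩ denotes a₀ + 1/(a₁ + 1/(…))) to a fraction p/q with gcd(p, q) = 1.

Work from the innermost term outward:
Start with 11.
1 + 1/(11/1) = 1 + 1/11 = 12/11
3 + 1/(12/11) = 3 + 11/12 = 47/12
-8 + 1/(47/12) = -8 + 12/47 = -364/47

-364/47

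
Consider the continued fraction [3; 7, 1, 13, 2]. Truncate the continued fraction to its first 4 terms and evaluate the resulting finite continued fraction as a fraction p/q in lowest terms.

Collapse the nested fraction from the inside out:
Start with 13.
1 + 1/(13/1) = 1 + 1/13 = 14/13
7 + 1/(14/13) = 7 + 13/14 = 111/14
3 + 1/(111/14) = 3 + 14/111 = 347/111

347/111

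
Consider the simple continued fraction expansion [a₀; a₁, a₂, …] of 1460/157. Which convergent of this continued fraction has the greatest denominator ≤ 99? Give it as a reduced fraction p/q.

93/10

List convergents until the denominator exceeds the bound:
a_0 = 9: 9/1  (≤ bound)
a_1 = 3: 28/3  (≤ bound)
a_2 = 2: 65/7  (≤ bound)
a_3 = 1: 93/10  (≤ bound)
a_4 = 15: 1460/157  (> 99, stop)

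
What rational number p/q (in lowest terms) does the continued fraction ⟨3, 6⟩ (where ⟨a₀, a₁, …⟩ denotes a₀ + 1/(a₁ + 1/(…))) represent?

19/6

a_0 = 3: 3/1
a_1 = 6: 19/6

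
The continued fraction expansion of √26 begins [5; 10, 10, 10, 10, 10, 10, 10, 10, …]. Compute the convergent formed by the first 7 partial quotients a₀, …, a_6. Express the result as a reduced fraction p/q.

5357035/1050601

Work from the innermost term outward:
Start with 10.
10 + 1/(10/1) = 10 + 1/10 = 101/10
10 + 1/(101/10) = 10 + 10/101 = 1020/101
10 + 1/(1020/101) = 10 + 101/1020 = 10301/1020
10 + 1/(10301/1020) = 10 + 1020/10301 = 104030/10301
10 + 1/(104030/10301) = 10 + 10301/104030 = 1050601/104030
5 + 1/(1050601/104030) = 5 + 104030/1050601 = 5357035/1050601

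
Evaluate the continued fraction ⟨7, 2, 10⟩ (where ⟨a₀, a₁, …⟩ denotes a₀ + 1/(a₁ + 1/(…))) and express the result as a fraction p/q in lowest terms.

157/21

a_0 = 7: 7/1
a_1 = 2: 15/2
a_2 = 10: 157/21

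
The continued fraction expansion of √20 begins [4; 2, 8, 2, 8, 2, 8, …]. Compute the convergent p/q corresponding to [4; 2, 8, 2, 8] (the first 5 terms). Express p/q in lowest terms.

a_0 = 4: 4/1
a_1 = 2: 9/2
a_2 = 8: 76/17
a_3 = 2: 161/36
a_4 = 8: 1364/305

1364/305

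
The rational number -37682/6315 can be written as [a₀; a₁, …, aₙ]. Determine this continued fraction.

[-6; 30, 2, 1, 3, 2, 2, 3]

Apply division with remainder until the remainder is 0:
-37682 ÷ 6315 → quotient -6, remainder 208
6315 ÷ 208 → quotient 30, remainder 75
208 ÷ 75 → quotient 2, remainder 58
75 ÷ 58 → quotient 1, remainder 17
58 ÷ 17 → quotient 3, remainder 7
17 ÷ 7 → quotient 2, remainder 3
7 ÷ 3 → quotient 2, remainder 1
3 ÷ 1 → quotient 3, remainder 0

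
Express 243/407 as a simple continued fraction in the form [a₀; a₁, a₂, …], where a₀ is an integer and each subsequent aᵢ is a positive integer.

[0; 1, 1, 2, 13, 6]

243 = 0·407 + 243, so a_0 = 0
407 = 1·243 + 164, so a_1 = 1
243 = 1·164 + 79, so a_2 = 1
164 = 2·79 + 6, so a_3 = 2
79 = 13·6 + 1, so a_4 = 13
6 = 6·1 + 0, so a_5 = 6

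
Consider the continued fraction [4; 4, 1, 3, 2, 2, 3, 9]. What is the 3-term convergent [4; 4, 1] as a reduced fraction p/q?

21/5

Collapse the nested fraction from the inside out:
Start with 1.
4 + 1/(1/1) = 4 + 1/1 = 5/1
4 + 1/(5/1) = 4 + 1/5 = 21/5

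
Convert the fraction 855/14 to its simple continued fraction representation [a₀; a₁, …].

[61; 14]

855 ÷ 14 → quotient 61, remainder 1
14 ÷ 1 → quotient 14, remainder 0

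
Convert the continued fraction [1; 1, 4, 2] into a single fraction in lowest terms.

20/11

Start with 2.
4 + 1/(2/1) = 4 + 1/2 = 9/2
1 + 1/(9/2) = 1 + 2/9 = 11/9
1 + 1/(11/9) = 1 + 9/11 = 20/11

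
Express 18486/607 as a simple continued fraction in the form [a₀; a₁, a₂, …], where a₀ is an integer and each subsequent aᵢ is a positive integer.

[30; 2, 5, 55]

Repeatedly divide and take the remainder:
18486 ÷ 607 → quotient 30, remainder 276
607 ÷ 276 → quotient 2, remainder 55
276 ÷ 55 → quotient 5, remainder 1
55 ÷ 1 → quotient 55, remainder 0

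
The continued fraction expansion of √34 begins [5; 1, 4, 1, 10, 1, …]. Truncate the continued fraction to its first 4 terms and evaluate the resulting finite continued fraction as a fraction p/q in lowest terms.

Start with 1.
4 + 1/(1/1) = 4 + 1/1 = 5/1
1 + 1/(5/1) = 1 + 1/5 = 6/5
5 + 1/(6/5) = 5 + 5/6 = 35/6

35/6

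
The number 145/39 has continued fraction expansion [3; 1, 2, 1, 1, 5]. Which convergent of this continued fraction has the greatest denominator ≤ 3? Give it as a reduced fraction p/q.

a_0 = 3: 3/1  (≤ bound)
a_1 = 1: 4/1  (≤ bound)
a_2 = 2: 11/3  (≤ bound)
a_3 = 1: 15/4  (> 3, stop)

11/3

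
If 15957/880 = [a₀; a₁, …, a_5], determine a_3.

1

15957 = 18·880 + 117, so a_0 = 18
880 = 7·117 + 61, so a_1 = 7
117 = 1·61 + 56, so a_2 = 1
61 = 1·56 + 5, so a_3 = 1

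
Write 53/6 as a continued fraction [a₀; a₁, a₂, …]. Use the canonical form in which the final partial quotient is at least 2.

53 ÷ 6 → quotient 8, remainder 5
6 ÷ 5 → quotient 1, remainder 1
5 ÷ 1 → quotient 5, remainder 0

[8; 1, 5]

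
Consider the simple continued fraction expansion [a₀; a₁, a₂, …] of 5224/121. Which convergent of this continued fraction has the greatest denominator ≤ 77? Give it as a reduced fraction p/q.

List convergents until the denominator exceeds the bound:
a_0 = 43: 43/1  (≤ bound)
a_1 = 5: 216/5  (≤ bound)
a_2 = 1: 259/6  (≤ bound)
a_3 = 3: 993/23  (≤ bound)
a_4 = 5: 5224/121  (> 77, stop)

993/23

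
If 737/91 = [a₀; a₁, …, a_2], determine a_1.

10

⌊737/91⌋ = 8, remainder 9
⌊91/9⌋ = 10, remainder 1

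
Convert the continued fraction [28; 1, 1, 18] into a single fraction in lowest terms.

1055/37

Start with 18.
1 + 1/(18/1) = 1 + 1/18 = 19/18
1 + 1/(19/18) = 1 + 18/19 = 37/19
28 + 1/(37/19) = 28 + 19/37 = 1055/37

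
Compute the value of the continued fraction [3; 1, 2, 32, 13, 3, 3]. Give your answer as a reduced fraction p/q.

47458/12931

Start with 3.
3 + 1/(3/1) = 3 + 1/3 = 10/3
13 + 1/(10/3) = 13 + 3/10 = 133/10
32 + 1/(133/10) = 32 + 10/133 = 4266/133
2 + 1/(4266/133) = 2 + 133/4266 = 8665/4266
1 + 1/(8665/4266) = 1 + 4266/8665 = 12931/8665
3 + 1/(12931/8665) = 3 + 8665/12931 = 47458/12931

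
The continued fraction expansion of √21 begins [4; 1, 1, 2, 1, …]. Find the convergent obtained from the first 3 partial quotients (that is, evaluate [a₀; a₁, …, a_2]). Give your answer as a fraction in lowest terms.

9/2

Use the convergent recurrence hₖ = aₖ·hₖ₋₁ + hₖ₋₂ (and likewise for the denominators kₖ):
a_0 = 4: 4/1
a_1 = 1: 5/1
a_2 = 1: 9/2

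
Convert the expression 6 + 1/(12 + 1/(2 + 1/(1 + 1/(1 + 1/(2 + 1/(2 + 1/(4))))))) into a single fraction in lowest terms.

10319/1697

Start with 4.
2 + 1/(4/1) = 2 + 1/4 = 9/4
2 + 1/(9/4) = 2 + 4/9 = 22/9
1 + 1/(22/9) = 1 + 9/22 = 31/22
1 + 1/(31/22) = 1 + 22/31 = 53/31
2 + 1/(53/31) = 2 + 31/53 = 137/53
12 + 1/(137/53) = 12 + 53/137 = 1697/137
6 + 1/(1697/137) = 6 + 137/1697 = 10319/1697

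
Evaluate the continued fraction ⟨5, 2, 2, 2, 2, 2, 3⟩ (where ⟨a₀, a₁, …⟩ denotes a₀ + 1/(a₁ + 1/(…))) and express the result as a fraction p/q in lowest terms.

1294/239

a_0 = 5: 5/1
a_1 = 2: 11/2
a_2 = 2: 27/5
a_3 = 2: 65/12
a_4 = 2: 157/29
a_5 = 2: 379/70
a_6 = 3: 1294/239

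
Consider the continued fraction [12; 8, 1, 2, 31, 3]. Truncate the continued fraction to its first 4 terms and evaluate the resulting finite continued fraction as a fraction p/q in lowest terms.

315/26

a_0 = 12: 12/1
a_1 = 8: 97/8
a_2 = 1: 109/9
a_3 = 2: 315/26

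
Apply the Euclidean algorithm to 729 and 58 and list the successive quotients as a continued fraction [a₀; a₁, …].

729 ÷ 58 → quotient 12, remainder 33
58 ÷ 33 → quotient 1, remainder 25
33 ÷ 25 → quotient 1, remainder 8
25 ÷ 8 → quotient 3, remainder 1
8 ÷ 1 → quotient 8, remainder 0

[12; 1, 1, 3, 8]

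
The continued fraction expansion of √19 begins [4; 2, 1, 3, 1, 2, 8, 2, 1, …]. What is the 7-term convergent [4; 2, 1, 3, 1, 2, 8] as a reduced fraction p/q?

Work from the innermost term outward:
Start with 8.
2 + 1/(8/1) = 2 + 1/8 = 17/8
1 + 1/(17/8) = 1 + 8/17 = 25/17
3 + 1/(25/17) = 3 + 17/25 = 92/25
1 + 1/(92/25) = 1 + 25/92 = 117/92
2 + 1/(117/92) = 2 + 92/117 = 326/117
4 + 1/(326/117) = 4 + 117/326 = 1421/326

1421/326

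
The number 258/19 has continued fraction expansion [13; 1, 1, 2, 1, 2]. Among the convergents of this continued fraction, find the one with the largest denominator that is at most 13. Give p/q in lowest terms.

95/7

a_0 = 13: 13/1  (≤ bound)
a_1 = 1: 14/1  (≤ bound)
a_2 = 1: 27/2  (≤ bound)
a_3 = 2: 68/5  (≤ bound)
a_4 = 1: 95/7  (≤ bound)
a_5 = 2: 258/19  (> 13, stop)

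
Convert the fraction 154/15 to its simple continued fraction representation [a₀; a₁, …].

154 ÷ 15 → quotient 10, remainder 4
15 ÷ 4 → quotient 3, remainder 3
4 ÷ 3 → quotient 1, remainder 1
3 ÷ 1 → quotient 3, remainder 0

[10; 3, 1, 3]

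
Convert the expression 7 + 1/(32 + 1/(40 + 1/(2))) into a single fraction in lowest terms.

Work from the innermost term outward:
Start with 2.
40 + 1/(2/1) = 40 + 1/2 = 81/2
32 + 1/(81/2) = 32 + 2/81 = 2594/81
7 + 1/(2594/81) = 7 + 81/2594 = 18239/2594

18239/2594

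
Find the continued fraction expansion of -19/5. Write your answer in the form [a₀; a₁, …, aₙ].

-19 = -4·5 + 1, so a_0 = -4
5 = 5·1 + 0, so a_1 = 5

[-4; 5]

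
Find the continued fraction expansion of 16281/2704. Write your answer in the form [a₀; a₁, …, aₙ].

16281 = 6·2704 + 57, so a_0 = 6
2704 = 47·57 + 25, so a_1 = 47
57 = 2·25 + 7, so a_2 = 2
25 = 3·7 + 4, so a_3 = 3
7 = 1·4 + 3, so a_4 = 1
4 = 1·3 + 1, so a_5 = 1
3 = 3·1 + 0, so a_6 = 3

[6; 47, 2, 3, 1, 1, 3]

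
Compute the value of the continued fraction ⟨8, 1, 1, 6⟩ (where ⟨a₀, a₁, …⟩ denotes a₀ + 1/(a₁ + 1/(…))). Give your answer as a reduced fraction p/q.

111/13

a_0 = 8: 8/1
a_1 = 1: 9/1
a_2 = 1: 17/2
a_3 = 6: 111/13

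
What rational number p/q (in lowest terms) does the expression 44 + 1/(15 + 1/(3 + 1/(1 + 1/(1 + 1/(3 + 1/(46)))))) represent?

a_0 = 44: 44/1
a_1 = 15: 661/15
a_2 = 3: 2027/46
a_3 = 1: 2688/61
a_4 = 1: 4715/107
a_5 = 3: 16833/382
a_6 = 46: 779033/17679

779033/17679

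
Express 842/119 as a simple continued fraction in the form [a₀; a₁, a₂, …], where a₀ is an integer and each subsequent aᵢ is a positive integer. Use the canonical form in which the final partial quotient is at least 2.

[7; 13, 4, 2]

⌊842/119⌋ = 7, remainder 9
⌊119/9⌋ = 13, remainder 2
⌊9/2⌋ = 4, remainder 1
⌊2/1⌋ = 2, remainder 0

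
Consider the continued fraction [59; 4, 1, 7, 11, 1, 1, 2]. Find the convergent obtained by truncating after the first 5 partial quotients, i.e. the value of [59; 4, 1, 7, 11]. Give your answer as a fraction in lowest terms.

25695/434

Compute successive convergents:
a_0 = 59: 59/1
a_1 = 4: 237/4
a_2 = 1: 296/5
a_3 = 7: 2309/39
a_4 = 11: 25695/434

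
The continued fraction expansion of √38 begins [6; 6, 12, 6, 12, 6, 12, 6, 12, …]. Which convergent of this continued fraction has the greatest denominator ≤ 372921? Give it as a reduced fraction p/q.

202501/32850

List convergents until the denominator exceeds the bound:
a_0 = 6: 6/1  (≤ bound)
a_1 = 6: 37/6  (≤ bound)
a_2 = 12: 450/73  (≤ bound)
a_3 = 6: 2737/444  (≤ bound)
a_4 = 12: 33294/5401  (≤ bound)
a_5 = 6: 202501/32850  (≤ bound)
a_6 = 12: 2463306/399601  (> 372921, stop)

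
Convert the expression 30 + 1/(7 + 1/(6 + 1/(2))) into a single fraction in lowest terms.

Compute successive convergents:
a_0 = 30: 30/1
a_1 = 7: 211/7
a_2 = 6: 1296/43
a_3 = 2: 2803/93

2803/93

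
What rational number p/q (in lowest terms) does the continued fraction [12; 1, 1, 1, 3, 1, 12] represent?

Build up convergents one term at a time:
a_0 = 12: 12/1
a_1 = 1: 13/1
a_2 = 1: 25/2
a_3 = 1: 38/3
a_4 = 3: 139/11
a_5 = 1: 177/14
a_6 = 12: 2263/179

2263/179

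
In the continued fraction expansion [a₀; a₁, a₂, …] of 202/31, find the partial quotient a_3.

15

Apply division with remainder until the remainder is 0:
202 ÷ 31 → quotient 6, remainder 16
31 ÷ 16 → quotient 1, remainder 15
16 ÷ 15 → quotient 1, remainder 1
15 ÷ 1 → quotient 15, remainder 0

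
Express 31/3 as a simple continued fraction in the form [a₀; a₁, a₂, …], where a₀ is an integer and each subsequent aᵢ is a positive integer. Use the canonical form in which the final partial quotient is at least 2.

[10; 3]

31 ÷ 3 → quotient 10, remainder 1
3 ÷ 1 → quotient 3, remainder 0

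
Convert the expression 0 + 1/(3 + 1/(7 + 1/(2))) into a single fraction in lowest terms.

15/47

Start with 2.
7 + 1/(2/1) = 7 + 1/2 = 15/2
3 + 1/(15/2) = 3 + 2/15 = 47/15
0 + 1/(47/15) = 0 + 15/47 = 15/47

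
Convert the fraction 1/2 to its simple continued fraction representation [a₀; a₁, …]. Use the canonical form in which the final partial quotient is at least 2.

1 = 0·2 + 1, so a_0 = 0
2 = 2·1 + 0, so a_1 = 2

[0; 2]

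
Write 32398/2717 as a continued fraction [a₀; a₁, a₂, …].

[11; 1, 12, 5, 3, 1, 1, 5]

32398 ÷ 2717 → quotient 11, remainder 2511
2717 ÷ 2511 → quotient 1, remainder 206
2511 ÷ 206 → quotient 12, remainder 39
206 ÷ 39 → quotient 5, remainder 11
39 ÷ 11 → quotient 3, remainder 6
11 ÷ 6 → quotient 1, remainder 5
6 ÷ 5 → quotient 1, remainder 1
5 ÷ 1 → quotient 5, remainder 0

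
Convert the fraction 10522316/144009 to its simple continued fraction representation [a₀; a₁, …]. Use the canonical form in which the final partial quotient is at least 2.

[73; 14, 1, 10, 38, 11, 2]

Repeatedly divide and take the remainder:
⌊10522316/144009⌋ = 73, remainder 9659
⌊144009/9659⌋ = 14, remainder 8783
⌊9659/8783⌋ = 1, remainder 876
⌊8783/876⌋ = 10, remainder 23
⌊876/23⌋ = 38, remainder 2
⌊23/2⌋ = 11, remainder 1
⌊2/1⌋ = 2, remainder 0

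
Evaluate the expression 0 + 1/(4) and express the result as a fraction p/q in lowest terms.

Start with 4.
0 + 1/(4/1) = 0 + 1/4 = 1/4

1/4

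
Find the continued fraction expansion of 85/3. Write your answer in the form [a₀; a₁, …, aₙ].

85 = 28·3 + 1, so a_0 = 28
3 = 3·1 + 0, so a_1 = 3

[28; 3]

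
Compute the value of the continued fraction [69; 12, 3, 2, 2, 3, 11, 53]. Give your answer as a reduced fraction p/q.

Start with 53.
11 + 1/(53/1) = 11 + 1/53 = 584/53
3 + 1/(584/53) = 3 + 53/584 = 1805/584
2 + 1/(1805/584) = 2 + 584/1805 = 4194/1805
2 + 1/(4194/1805) = 2 + 1805/4194 = 10193/4194
3 + 1/(10193/4194) = 3 + 4194/10193 = 34773/10193
12 + 1/(34773/10193) = 12 + 10193/34773 = 427469/34773
69 + 1/(427469/34773) = 69 + 34773/427469 = 29530134/427469

29530134/427469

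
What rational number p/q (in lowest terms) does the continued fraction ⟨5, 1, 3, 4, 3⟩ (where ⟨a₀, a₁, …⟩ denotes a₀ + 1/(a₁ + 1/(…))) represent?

a_0 = 5: 5/1
a_1 = 1: 6/1
a_2 = 3: 23/4
a_3 = 4: 98/17
a_4 = 3: 317/55

317/55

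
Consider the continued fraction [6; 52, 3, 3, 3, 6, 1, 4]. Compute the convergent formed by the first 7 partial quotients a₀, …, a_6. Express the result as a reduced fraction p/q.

Start with 1.
6 + 1/(1/1) = 6 + 1/1 = 7/1
3 + 1/(7/1) = 3 + 1/7 = 22/7
3 + 1/(22/7) = 3 + 7/22 = 73/22
3 + 1/(73/22) = 3 + 22/73 = 241/73
52 + 1/(241/73) = 52 + 73/241 = 12605/241
6 + 1/(12605/241) = 6 + 241/12605 = 75871/12605

75871/12605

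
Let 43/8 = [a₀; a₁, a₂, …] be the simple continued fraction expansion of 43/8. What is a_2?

1

Apply division with remainder until the remainder is 0:
43 ÷ 8 → quotient 5, remainder 3
8 ÷ 3 → quotient 2, remainder 2
3 ÷ 2 → quotient 1, remainder 1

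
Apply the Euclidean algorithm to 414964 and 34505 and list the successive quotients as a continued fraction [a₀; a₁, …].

[12; 38, 5, 1, 9, 1, 13]

Run the Euclidean algorithm, recording each quotient:
414964 = 12·34505 + 904, so a_0 = 12
34505 = 38·904 + 153, so a_1 = 38
904 = 5·153 + 139, so a_2 = 5
153 = 1·139 + 14, so a_3 = 1
139 = 9·14 + 13, so a_4 = 9
14 = 1·13 + 1, so a_5 = 1
13 = 13·1 + 0, so a_6 = 13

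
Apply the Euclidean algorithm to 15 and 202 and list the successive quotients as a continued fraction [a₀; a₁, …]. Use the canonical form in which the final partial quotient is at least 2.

Repeatedly divide and take the remainder:
15 = 0·202 + 15, so a_0 = 0
202 = 13·15 + 7, so a_1 = 13
15 = 2·7 + 1, so a_2 = 2
7 = 7·1 + 0, so a_3 = 7

[0; 13, 2, 7]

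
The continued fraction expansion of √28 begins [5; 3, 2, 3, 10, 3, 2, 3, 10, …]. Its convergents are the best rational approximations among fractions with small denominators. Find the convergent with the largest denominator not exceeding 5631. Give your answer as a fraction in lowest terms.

List convergents until the denominator exceeds the bound:
a_0 = 5: 5/1  (≤ bound)
a_1 = 3: 16/3  (≤ bound)
a_2 = 2: 37/7  (≤ bound)
a_3 = 3: 127/24  (≤ bound)
a_4 = 10: 1307/247  (≤ bound)
a_5 = 3: 4048/765  (≤ bound)
a_6 = 2: 9403/1777  (≤ bound)
a_7 = 3: 32257/6096  (> 5631, stop)

9403/1777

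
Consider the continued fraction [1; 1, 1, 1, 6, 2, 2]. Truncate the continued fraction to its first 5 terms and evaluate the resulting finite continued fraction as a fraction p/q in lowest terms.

Build up convergents one term at a time:
a_0 = 1: 1/1
a_1 = 1: 2/1
a_2 = 1: 3/2
a_3 = 1: 5/3
a_4 = 6: 33/20

33/20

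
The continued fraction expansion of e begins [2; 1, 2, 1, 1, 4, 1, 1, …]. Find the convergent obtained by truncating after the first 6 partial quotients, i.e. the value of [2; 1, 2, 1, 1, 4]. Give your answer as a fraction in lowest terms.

87/32

a_0 = 2: 2/1
a_1 = 1: 3/1
a_2 = 2: 8/3
a_3 = 1: 11/4
a_4 = 1: 19/7
a_5 = 4: 87/32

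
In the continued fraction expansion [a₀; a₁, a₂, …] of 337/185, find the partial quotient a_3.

Run the Euclidean algorithm, recording each quotient:
337 = 1·185 + 152, so a_0 = 1
185 = 1·152 + 33, so a_1 = 1
152 = 4·33 + 20, so a_2 = 4
33 = 1·20 + 13, so a_3 = 1

1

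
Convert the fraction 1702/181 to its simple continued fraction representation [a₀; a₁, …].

[9; 2, 2, 11, 1, 2]

Apply division with remainder until the remainder is 0:
1702 ÷ 181 → quotient 9, remainder 73
181 ÷ 73 → quotient 2, remainder 35
73 ÷ 35 → quotient 2, remainder 3
35 ÷ 3 → quotient 11, remainder 2
3 ÷ 2 → quotient 1, remainder 1
2 ÷ 1 → quotient 2, remainder 0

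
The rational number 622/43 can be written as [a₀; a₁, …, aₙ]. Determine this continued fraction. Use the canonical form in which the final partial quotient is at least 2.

[14; 2, 6, 1, 2]

622 = 14·43 + 20, so a_0 = 14
43 = 2·20 + 3, so a_1 = 2
20 = 6·3 + 2, so a_2 = 6
3 = 1·2 + 1, so a_3 = 1
2 = 2·1 + 0, so a_4 = 2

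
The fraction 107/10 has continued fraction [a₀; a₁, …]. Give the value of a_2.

⌊107/10⌋ = 10, remainder 7
⌊10/7⌋ = 1, remainder 3
⌊7/3⌋ = 2, remainder 1

2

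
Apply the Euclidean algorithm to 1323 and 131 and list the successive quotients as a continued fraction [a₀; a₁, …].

1323 ÷ 131 → quotient 10, remainder 13
131 ÷ 13 → quotient 10, remainder 1
13 ÷ 1 → quotient 13, remainder 0

[10; 10, 13]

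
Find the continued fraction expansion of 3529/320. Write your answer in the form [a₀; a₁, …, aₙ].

[11; 35, 1, 1, 4]

Apply division with remainder until the remainder is 0:
3529 ÷ 320 → quotient 11, remainder 9
320 ÷ 9 → quotient 35, remainder 5
9 ÷ 5 → quotient 1, remainder 4
5 ÷ 4 → quotient 1, remainder 1
4 ÷ 1 → quotient 4, remainder 0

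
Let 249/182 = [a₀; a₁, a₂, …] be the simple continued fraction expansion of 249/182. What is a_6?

249 = 1·182 + 67, so a_0 = 1
182 = 2·67 + 48, so a_1 = 2
67 = 1·48 + 19, so a_2 = 1
48 = 2·19 + 10, so a_3 = 2
19 = 1·10 + 9, so a_4 = 1
10 = 1·9 + 1, so a_5 = 1
9 = 9·1 + 0, so a_6 = 9

9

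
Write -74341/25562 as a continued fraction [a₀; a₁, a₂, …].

[-3; 10, 1, 9, 15, 1, 1, 7]

-74341 = -3·25562 + 2345, so a_0 = -3
25562 = 10·2345 + 2112, so a_1 = 10
2345 = 1·2112 + 233, so a_2 = 1
2112 = 9·233 + 15, so a_3 = 9
233 = 15·15 + 8, so a_4 = 15
15 = 1·8 + 7, so a_5 = 1
8 = 1·7 + 1, so a_6 = 1
7 = 7·1 + 0, so a_7 = 7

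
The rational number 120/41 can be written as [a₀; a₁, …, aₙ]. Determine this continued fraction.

Run the Euclidean algorithm, recording each quotient:
120 ÷ 41 → quotient 2, remainder 38
41 ÷ 38 → quotient 1, remainder 3
38 ÷ 3 → quotient 12, remainder 2
3 ÷ 2 → quotient 1, remainder 1
2 ÷ 1 → quotient 2, remainder 0

[2; 1, 12, 1, 2]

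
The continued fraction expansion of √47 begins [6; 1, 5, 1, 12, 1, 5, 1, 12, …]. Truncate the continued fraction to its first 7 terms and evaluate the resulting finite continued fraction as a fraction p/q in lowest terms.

3942/575

Starting at the tail and folding back:
Start with 5.
1 + 1/(5/1) = 1 + 1/5 = 6/5
12 + 1/(6/5) = 12 + 5/6 = 77/6
1 + 1/(77/6) = 1 + 6/77 = 83/77
5 + 1/(83/77) = 5 + 77/83 = 492/83
1 + 1/(492/83) = 1 + 83/492 = 575/492
6 + 1/(575/492) = 6 + 492/575 = 3942/575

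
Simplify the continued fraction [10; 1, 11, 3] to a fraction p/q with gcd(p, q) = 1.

Start with 3.
11 + 1/(3/1) = 11 + 1/3 = 34/3
1 + 1/(34/3) = 1 + 3/34 = 37/34
10 + 1/(37/34) = 10 + 34/37 = 404/37

404/37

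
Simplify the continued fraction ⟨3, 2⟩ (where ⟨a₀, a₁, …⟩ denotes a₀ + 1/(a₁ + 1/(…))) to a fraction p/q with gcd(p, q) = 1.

Start with 2.
3 + 1/(2/1) = 3 + 1/2 = 7/2

7/2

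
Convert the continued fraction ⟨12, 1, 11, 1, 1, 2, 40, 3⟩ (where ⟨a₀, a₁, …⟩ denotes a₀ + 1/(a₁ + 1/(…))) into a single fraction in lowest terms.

99463/7698

Start with 3.
40 + 1/(3/1) = 40 + 1/3 = 121/3
2 + 1/(121/3) = 2 + 3/121 = 245/121
1 + 1/(245/121) = 1 + 121/245 = 366/245
1 + 1/(366/245) = 1 + 245/366 = 611/366
11 + 1/(611/366) = 11 + 366/611 = 7087/611
1 + 1/(7087/611) = 1 + 611/7087 = 7698/7087
12 + 1/(7698/7087) = 12 + 7087/7698 = 99463/7698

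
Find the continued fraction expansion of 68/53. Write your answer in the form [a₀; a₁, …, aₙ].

[1; 3, 1, 1, 7]

68 = 1·53 + 15, so a_0 = 1
53 = 3·15 + 8, so a_1 = 3
15 = 1·8 + 7, so a_2 = 1
8 = 1·7 + 1, so a_3 = 1
7 = 7·1 + 0, so a_4 = 7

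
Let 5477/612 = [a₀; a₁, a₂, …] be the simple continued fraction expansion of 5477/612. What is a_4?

⌊5477/612⌋ = 8, remainder 581
⌊612/581⌋ = 1, remainder 31
⌊581/31⌋ = 18, remainder 23
⌊31/23⌋ = 1, remainder 8
⌊23/8⌋ = 2, remainder 7

2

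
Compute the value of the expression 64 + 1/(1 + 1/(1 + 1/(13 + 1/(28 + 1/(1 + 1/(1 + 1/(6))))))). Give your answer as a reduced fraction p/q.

Build up convergents one term at a time:
a_0 = 64: 64/1
a_1 = 1: 65/1
a_2 = 1: 129/2
a_3 = 13: 1742/27
a_4 = 28: 48905/758
a_5 = 1: 50647/785
a_6 = 1: 99552/1543
a_7 = 6: 647959/10043

647959/10043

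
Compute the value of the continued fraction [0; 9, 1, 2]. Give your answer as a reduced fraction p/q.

a_0 = 0: 0/1
a_1 = 9: 1/9
a_2 = 1: 1/10
a_3 = 2: 3/29

3/29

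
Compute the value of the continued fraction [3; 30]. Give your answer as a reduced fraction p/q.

a_0 = 3: 3/1
a_1 = 30: 91/30

91/30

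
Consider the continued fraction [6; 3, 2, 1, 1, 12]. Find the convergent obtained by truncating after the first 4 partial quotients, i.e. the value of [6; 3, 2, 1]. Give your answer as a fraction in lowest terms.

a_0 = 6: 6/1
a_1 = 3: 19/3
a_2 = 2: 44/7
a_3 = 1: 63/10

63/10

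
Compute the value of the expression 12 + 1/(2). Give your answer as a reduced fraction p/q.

25/2

Build up convergents one term at a time:
a_0 = 12: 12/1
a_1 = 2: 25/2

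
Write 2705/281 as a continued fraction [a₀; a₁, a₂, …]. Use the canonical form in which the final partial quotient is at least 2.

[9; 1, 1, 1, 2, 11, 3]

2705 ÷ 281 → quotient 9, remainder 176
281 ÷ 176 → quotient 1, remainder 105
176 ÷ 105 → quotient 1, remainder 71
105 ÷ 71 → quotient 1, remainder 34
71 ÷ 34 → quotient 2, remainder 3
34 ÷ 3 → quotient 11, remainder 1
3 ÷ 1 → quotient 3, remainder 0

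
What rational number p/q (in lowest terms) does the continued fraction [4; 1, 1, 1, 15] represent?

a_0 = 4: 4/1
a_1 = 1: 5/1
a_2 = 1: 9/2
a_3 = 1: 14/3
a_4 = 15: 219/47

219/47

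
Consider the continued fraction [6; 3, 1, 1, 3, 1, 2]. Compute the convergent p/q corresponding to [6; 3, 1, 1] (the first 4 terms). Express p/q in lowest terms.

44/7

a_0 = 6: 6/1
a_1 = 3: 19/3
a_2 = 1: 25/4
a_3 = 1: 44/7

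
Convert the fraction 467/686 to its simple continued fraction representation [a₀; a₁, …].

467 ÷ 686 → quotient 0, remainder 467
686 ÷ 467 → quotient 1, remainder 219
467 ÷ 219 → quotient 2, remainder 29
219 ÷ 29 → quotient 7, remainder 16
29 ÷ 16 → quotient 1, remainder 13
16 ÷ 13 → quotient 1, remainder 3
13 ÷ 3 → quotient 4, remainder 1
3 ÷ 1 → quotient 3, remainder 0

[0; 1, 2, 7, 1, 1, 4, 3]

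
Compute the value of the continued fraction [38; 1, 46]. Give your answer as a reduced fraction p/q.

Work from the innermost term outward:
Start with 46.
1 + 1/(46/1) = 1 + 1/46 = 47/46
38 + 1/(47/46) = 38 + 46/47 = 1832/47

1832/47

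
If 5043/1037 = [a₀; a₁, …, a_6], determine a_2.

6

⌊5043/1037⌋ = 4, remainder 895
⌊1037/895⌋ = 1, remainder 142
⌊895/142⌋ = 6, remainder 43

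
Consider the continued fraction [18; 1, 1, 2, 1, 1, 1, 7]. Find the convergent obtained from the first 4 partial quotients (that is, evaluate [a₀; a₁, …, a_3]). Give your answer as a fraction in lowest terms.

Start with 2.
1 + 1/(2/1) = 1 + 1/2 = 3/2
1 + 1/(3/2) = 1 + 2/3 = 5/3
18 + 1/(5/3) = 18 + 3/5 = 93/5

93/5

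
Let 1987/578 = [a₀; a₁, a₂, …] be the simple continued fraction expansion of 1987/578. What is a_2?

Repeatedly divide and take the remainder:
⌊1987/578⌋ = 3, remainder 253
⌊578/253⌋ = 2, remainder 72
⌊253/72⌋ = 3, remainder 37

3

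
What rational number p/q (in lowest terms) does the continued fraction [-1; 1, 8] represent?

a_0 = -1: -1/1
a_1 = 1: 0/1
a_2 = 8: -1/9

-1/9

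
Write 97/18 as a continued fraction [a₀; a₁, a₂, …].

[5; 2, 1, 1, 3]

Run the Euclidean algorithm, recording each quotient:
97 = 5·18 + 7, so a_0 = 5
18 = 2·7 + 4, so a_1 = 2
7 = 1·4 + 3, so a_2 = 1
4 = 1·3 + 1, so a_3 = 1
3 = 3·1 + 0, so a_4 = 3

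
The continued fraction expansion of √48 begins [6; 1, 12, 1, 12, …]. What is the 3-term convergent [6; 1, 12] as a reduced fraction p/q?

90/13

Compute successive convergents:
a_0 = 6: 6/1
a_1 = 1: 7/1
a_2 = 12: 90/13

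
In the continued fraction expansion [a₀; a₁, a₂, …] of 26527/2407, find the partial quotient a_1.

48

26527 = 11·2407 + 50, so a_0 = 11
2407 = 48·50 + 7, so a_1 = 48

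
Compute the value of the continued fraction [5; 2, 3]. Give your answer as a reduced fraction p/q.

38/7

Build up convergents one term at a time:
a_0 = 5: 5/1
a_1 = 2: 11/2
a_2 = 3: 38/7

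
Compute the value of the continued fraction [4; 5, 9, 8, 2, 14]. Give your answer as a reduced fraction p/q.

Start with 14.
2 + 1/(14/1) = 2 + 1/14 = 29/14
8 + 1/(29/14) = 8 + 14/29 = 246/29
9 + 1/(246/29) = 9 + 29/246 = 2243/246
5 + 1/(2243/246) = 5 + 246/2243 = 11461/2243
4 + 1/(11461/2243) = 4 + 2243/11461 = 48087/11461

48087/11461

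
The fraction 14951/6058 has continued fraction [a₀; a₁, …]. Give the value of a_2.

14951 = 2·6058 + 2835, so a_0 = 2
6058 = 2·2835 + 388, so a_1 = 2
2835 = 7·388 + 119, so a_2 = 7

7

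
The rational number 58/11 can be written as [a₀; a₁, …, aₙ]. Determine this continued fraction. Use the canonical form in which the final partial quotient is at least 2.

58 = 5·11 + 3, so a_0 = 5
11 = 3·3 + 2, so a_1 = 3
3 = 1·2 + 1, so a_2 = 1
2 = 2·1 + 0, so a_3 = 2

[5; 3, 1, 2]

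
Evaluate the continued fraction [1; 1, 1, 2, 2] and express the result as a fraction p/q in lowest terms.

Compute successive convergents:
a_0 = 1: 1/1
a_1 = 1: 2/1
a_2 = 1: 3/2
a_3 = 2: 8/5
a_4 = 2: 19/12

19/12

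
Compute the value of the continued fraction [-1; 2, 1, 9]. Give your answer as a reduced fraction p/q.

Start with 9.
1 + 1/(9/1) = 1 + 1/9 = 10/9
2 + 1/(10/9) = 2 + 9/10 = 29/10
-1 + 1/(29/10) = -1 + 10/29 = -19/29

-19/29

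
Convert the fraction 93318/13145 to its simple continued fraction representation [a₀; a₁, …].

Apply division with remainder until the remainder is 0:
⌊93318/13145⌋ = 7, remainder 1303
⌊13145/1303⌋ = 10, remainder 115
⌊1303/115⌋ = 11, remainder 38
⌊115/38⌋ = 3, remainder 1
⌊38/1⌋ = 38, remainder 0

[7; 10, 11, 3, 38]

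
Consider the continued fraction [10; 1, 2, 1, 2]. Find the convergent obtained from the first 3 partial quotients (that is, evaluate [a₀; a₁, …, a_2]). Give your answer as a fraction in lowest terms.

32/3

Use the convergent recurrence hₖ = aₖ·hₖ₋₁ + hₖ₋₂ (and likewise for the denominators kₖ):
a_0 = 10: 10/1
a_1 = 1: 11/1
a_2 = 2: 32/3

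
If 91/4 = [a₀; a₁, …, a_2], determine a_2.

Repeatedly divide and take the remainder:
⌊91/4⌋ = 22, remainder 3
⌊4/3⌋ = 1, remainder 1
⌊3/1⌋ = 3, remainder 0

3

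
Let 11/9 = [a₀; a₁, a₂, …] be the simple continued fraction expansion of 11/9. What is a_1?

⌊11/9⌋ = 1, remainder 2
⌊9/2⌋ = 4, remainder 1

4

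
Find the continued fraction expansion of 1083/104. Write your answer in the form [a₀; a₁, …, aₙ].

Repeatedly divide and take the remainder:
1083 = 10·104 + 43, so a_0 = 10
104 = 2·43 + 18, so a_1 = 2
43 = 2·18 + 7, so a_2 = 2
18 = 2·7 + 4, so a_3 = 2
7 = 1·4 + 3, so a_4 = 1
4 = 1·3 + 1, so a_5 = 1
3 = 3·1 + 0, so a_6 = 3

[10; 2, 2, 2, 1, 1, 3]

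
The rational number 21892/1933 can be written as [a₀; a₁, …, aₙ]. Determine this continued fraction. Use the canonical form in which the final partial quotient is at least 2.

Repeatedly divide and take the remainder:
⌊21892/1933⌋ = 11, remainder 629
⌊1933/629⌋ = 3, remainder 46
⌊629/46⌋ = 13, remainder 31
⌊46/31⌋ = 1, remainder 15
⌊31/15⌋ = 2, remainder 1
⌊15/1⌋ = 15, remainder 0

[11; 3, 13, 1, 2, 15]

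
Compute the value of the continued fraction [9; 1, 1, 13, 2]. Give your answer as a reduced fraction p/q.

533/56

Work from the innermost term outward:
Start with 2.
13 + 1/(2/1) = 13 + 1/2 = 27/2
1 + 1/(27/2) = 1 + 2/27 = 29/27
1 + 1/(29/27) = 1 + 27/29 = 56/29
9 + 1/(56/29) = 9 + 29/56 = 533/56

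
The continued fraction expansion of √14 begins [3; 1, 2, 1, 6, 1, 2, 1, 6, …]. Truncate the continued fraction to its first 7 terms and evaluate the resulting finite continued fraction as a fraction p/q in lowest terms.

333/89

Start with 2.
1 + 1/(2/1) = 1 + 1/2 = 3/2
6 + 1/(3/2) = 6 + 2/3 = 20/3
1 + 1/(20/3) = 1 + 3/20 = 23/20
2 + 1/(23/20) = 2 + 20/23 = 66/23
1 + 1/(66/23) = 1 + 23/66 = 89/66
3 + 1/(89/66) = 3 + 66/89 = 333/89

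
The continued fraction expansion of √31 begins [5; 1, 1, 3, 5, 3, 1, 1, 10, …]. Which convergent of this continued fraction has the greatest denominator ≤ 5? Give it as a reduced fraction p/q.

11/2

a_0 = 5: 5/1  (≤ bound)
a_1 = 1: 6/1  (≤ bound)
a_2 = 1: 11/2  (≤ bound)
a_3 = 3: 39/7  (> 5, stop)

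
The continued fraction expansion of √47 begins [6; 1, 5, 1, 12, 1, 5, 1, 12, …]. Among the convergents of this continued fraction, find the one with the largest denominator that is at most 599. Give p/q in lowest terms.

List convergents until the denominator exceeds the bound:
a_0 = 6: 6/1  (≤ bound)
a_1 = 1: 7/1  (≤ bound)
a_2 = 5: 41/6  (≤ bound)
a_3 = 1: 48/7  (≤ bound)
a_4 = 12: 617/90  (≤ bound)
a_5 = 1: 665/97  (≤ bound)
a_6 = 5: 3942/575  (≤ bound)
a_7 = 1: 4607/672  (> 599, stop)

3942/575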